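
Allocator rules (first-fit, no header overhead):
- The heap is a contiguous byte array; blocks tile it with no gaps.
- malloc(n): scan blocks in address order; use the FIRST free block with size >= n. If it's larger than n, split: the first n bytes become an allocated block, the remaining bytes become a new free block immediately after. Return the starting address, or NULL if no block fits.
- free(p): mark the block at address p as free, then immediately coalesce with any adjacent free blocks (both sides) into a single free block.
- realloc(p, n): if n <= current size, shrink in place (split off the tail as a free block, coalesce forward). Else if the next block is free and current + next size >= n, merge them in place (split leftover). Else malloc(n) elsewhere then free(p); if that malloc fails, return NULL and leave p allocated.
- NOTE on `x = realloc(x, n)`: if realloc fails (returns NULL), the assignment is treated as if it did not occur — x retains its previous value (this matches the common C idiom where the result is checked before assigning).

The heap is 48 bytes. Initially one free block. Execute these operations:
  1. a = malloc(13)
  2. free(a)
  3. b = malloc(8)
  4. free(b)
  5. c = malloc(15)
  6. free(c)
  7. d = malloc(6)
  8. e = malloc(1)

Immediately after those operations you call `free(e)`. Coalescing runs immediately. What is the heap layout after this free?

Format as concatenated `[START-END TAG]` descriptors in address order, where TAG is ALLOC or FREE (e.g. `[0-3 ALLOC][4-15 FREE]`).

Answer: [0-5 ALLOC][6-47 FREE]

Derivation:
Op 1: a = malloc(13) -> a = 0; heap: [0-12 ALLOC][13-47 FREE]
Op 2: free(a) -> (freed a); heap: [0-47 FREE]
Op 3: b = malloc(8) -> b = 0; heap: [0-7 ALLOC][8-47 FREE]
Op 4: free(b) -> (freed b); heap: [0-47 FREE]
Op 5: c = malloc(15) -> c = 0; heap: [0-14 ALLOC][15-47 FREE]
Op 6: free(c) -> (freed c); heap: [0-47 FREE]
Op 7: d = malloc(6) -> d = 0; heap: [0-5 ALLOC][6-47 FREE]
Op 8: e = malloc(1) -> e = 6; heap: [0-5 ALLOC][6-6 ALLOC][7-47 FREE]
free(e): e = 6 -> block [6-6 ALLOC]; mark free, coalesce with adjacent free neighbors -> [0-5 ALLOC][6-47 FREE]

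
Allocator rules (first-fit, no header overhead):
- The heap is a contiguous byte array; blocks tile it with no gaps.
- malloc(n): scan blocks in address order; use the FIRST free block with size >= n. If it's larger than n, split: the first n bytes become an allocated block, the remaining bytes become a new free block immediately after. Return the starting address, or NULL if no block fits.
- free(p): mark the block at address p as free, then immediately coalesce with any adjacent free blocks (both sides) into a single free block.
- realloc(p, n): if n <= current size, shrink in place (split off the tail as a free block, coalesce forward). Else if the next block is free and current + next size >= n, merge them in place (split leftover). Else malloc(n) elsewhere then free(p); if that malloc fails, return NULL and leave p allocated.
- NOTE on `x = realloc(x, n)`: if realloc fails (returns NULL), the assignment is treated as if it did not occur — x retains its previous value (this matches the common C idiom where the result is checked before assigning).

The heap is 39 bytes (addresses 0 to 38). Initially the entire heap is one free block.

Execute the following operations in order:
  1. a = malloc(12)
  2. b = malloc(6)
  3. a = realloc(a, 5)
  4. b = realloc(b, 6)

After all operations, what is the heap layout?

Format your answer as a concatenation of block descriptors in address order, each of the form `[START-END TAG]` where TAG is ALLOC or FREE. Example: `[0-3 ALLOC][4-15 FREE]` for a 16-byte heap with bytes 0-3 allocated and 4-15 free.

Op 1: a = malloc(12) -> a = 0; heap: [0-11 ALLOC][12-38 FREE]
Op 2: b = malloc(6) -> b = 12; heap: [0-11 ALLOC][12-17 ALLOC][18-38 FREE]
Op 3: a = realloc(a, 5) -> a = 0; heap: [0-4 ALLOC][5-11 FREE][12-17 ALLOC][18-38 FREE]
Op 4: b = realloc(b, 6) -> b = 12; heap: [0-4 ALLOC][5-11 FREE][12-17 ALLOC][18-38 FREE]

Answer: [0-4 ALLOC][5-11 FREE][12-17 ALLOC][18-38 FREE]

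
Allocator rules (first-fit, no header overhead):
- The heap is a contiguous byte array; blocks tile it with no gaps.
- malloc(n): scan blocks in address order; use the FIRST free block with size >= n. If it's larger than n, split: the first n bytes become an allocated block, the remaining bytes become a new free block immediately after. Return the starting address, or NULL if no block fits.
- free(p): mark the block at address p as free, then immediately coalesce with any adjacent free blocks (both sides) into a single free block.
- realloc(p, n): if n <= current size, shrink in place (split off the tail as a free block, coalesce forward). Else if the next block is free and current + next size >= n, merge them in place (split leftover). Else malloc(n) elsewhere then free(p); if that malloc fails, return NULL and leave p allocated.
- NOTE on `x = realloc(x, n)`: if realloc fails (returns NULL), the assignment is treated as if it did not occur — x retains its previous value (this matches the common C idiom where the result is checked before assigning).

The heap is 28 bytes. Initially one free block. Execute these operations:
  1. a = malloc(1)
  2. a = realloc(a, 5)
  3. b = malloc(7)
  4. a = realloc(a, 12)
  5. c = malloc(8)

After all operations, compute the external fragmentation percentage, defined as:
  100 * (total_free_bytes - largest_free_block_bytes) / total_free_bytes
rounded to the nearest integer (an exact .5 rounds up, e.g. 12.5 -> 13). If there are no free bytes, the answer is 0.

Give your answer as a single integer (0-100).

Op 1: a = malloc(1) -> a = 0; heap: [0-0 ALLOC][1-27 FREE]
Op 2: a = realloc(a, 5) -> a = 0; heap: [0-4 ALLOC][5-27 FREE]
Op 3: b = malloc(7) -> b = 5; heap: [0-4 ALLOC][5-11 ALLOC][12-27 FREE]
Op 4: a = realloc(a, 12) -> a = 12; heap: [0-4 FREE][5-11 ALLOC][12-23 ALLOC][24-27 FREE]
Op 5: c = malloc(8) -> c = NULL; heap: [0-4 FREE][5-11 ALLOC][12-23 ALLOC][24-27 FREE]
Free blocks: [5 4] total_free=9 largest=5 -> 100*(9-5)/9 = 400/9 ≈ 44.444 -> rounds to 44

Answer: 44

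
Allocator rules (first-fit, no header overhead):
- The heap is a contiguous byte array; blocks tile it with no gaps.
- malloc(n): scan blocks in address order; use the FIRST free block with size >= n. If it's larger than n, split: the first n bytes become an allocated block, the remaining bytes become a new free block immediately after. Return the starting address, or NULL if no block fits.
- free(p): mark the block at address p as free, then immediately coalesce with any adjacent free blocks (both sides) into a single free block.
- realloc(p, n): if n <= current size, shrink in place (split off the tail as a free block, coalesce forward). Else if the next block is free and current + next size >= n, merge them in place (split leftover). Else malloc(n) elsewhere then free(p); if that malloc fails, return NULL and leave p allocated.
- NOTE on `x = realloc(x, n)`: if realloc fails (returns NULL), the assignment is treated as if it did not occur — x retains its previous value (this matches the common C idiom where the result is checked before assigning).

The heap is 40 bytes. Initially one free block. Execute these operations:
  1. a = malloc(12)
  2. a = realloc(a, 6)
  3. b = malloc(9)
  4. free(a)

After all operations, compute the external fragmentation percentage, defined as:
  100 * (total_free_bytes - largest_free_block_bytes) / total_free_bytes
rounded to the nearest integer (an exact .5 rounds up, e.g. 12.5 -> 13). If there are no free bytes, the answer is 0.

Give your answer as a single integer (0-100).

Op 1: a = malloc(12) -> a = 0; heap: [0-11 ALLOC][12-39 FREE]
Op 2: a = realloc(a, 6) -> a = 0; heap: [0-5 ALLOC][6-39 FREE]
Op 3: b = malloc(9) -> b = 6; heap: [0-5 ALLOC][6-14 ALLOC][15-39 FREE]
Op 4: free(a) -> (freed a); heap: [0-5 FREE][6-14 ALLOC][15-39 FREE]
Free blocks: [6 25] total_free=31 largest=25 -> 100*(31-25)/31 = 600/31 ≈ 19.355 -> rounds to 19

Answer: 19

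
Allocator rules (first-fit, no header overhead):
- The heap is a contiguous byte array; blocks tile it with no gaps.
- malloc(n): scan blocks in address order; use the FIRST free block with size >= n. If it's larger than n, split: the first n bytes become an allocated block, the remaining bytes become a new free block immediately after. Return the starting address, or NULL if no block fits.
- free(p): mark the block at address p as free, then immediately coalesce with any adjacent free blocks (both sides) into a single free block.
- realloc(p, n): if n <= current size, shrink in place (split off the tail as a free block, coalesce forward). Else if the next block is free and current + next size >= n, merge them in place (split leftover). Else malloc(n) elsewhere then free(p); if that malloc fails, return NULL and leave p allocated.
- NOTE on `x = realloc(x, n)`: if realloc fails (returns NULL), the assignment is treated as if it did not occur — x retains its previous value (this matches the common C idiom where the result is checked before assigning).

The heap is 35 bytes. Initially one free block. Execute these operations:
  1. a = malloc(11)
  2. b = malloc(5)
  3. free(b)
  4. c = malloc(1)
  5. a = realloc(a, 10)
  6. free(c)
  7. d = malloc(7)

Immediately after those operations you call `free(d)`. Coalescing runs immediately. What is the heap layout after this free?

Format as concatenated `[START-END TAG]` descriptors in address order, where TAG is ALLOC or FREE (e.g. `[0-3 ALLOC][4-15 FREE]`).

Op 1: a = malloc(11) -> a = 0; heap: [0-10 ALLOC][11-34 FREE]
Op 2: b = malloc(5) -> b = 11; heap: [0-10 ALLOC][11-15 ALLOC][16-34 FREE]
Op 3: free(b) -> (freed b); heap: [0-10 ALLOC][11-34 FREE]
Op 4: c = malloc(1) -> c = 11; heap: [0-10 ALLOC][11-11 ALLOC][12-34 FREE]
Op 5: a = realloc(a, 10) -> a = 0; heap: [0-9 ALLOC][10-10 FREE][11-11 ALLOC][12-34 FREE]
Op 6: free(c) -> (freed c); heap: [0-9 ALLOC][10-34 FREE]
Op 7: d = malloc(7) -> d = 10; heap: [0-9 ALLOC][10-16 ALLOC][17-34 FREE]
free(d): d = 10 -> block [10-16 ALLOC]; mark free, coalesce with adjacent free neighbors -> [0-9 ALLOC][10-34 FREE]

Answer: [0-9 ALLOC][10-34 FREE]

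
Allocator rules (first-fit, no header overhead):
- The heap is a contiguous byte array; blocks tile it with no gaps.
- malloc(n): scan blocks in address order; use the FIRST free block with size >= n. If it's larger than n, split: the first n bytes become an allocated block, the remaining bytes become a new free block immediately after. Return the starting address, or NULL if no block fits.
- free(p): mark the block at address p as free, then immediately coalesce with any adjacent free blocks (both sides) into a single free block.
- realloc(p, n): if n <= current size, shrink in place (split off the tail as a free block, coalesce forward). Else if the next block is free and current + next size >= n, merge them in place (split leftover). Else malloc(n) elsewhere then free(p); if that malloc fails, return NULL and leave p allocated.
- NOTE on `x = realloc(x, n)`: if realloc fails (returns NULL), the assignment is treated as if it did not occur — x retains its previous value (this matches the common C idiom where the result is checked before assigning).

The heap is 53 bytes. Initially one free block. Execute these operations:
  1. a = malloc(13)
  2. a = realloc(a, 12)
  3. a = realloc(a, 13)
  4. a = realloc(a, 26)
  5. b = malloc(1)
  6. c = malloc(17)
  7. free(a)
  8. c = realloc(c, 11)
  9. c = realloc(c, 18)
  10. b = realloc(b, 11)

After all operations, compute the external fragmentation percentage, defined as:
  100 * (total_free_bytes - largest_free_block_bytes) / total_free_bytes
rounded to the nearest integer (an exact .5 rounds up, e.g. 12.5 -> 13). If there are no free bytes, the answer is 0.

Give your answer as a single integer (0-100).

Answer: 33

Derivation:
Op 1: a = malloc(13) -> a = 0; heap: [0-12 ALLOC][13-52 FREE]
Op 2: a = realloc(a, 12) -> a = 0; heap: [0-11 ALLOC][12-52 FREE]
Op 3: a = realloc(a, 13) -> a = 0; heap: [0-12 ALLOC][13-52 FREE]
Op 4: a = realloc(a, 26) -> a = 0; heap: [0-25 ALLOC][26-52 FREE]
Op 5: b = malloc(1) -> b = 26; heap: [0-25 ALLOC][26-26 ALLOC][27-52 FREE]
Op 6: c = malloc(17) -> c = 27; heap: [0-25 ALLOC][26-26 ALLOC][27-43 ALLOC][44-52 FREE]
Op 7: free(a) -> (freed a); heap: [0-25 FREE][26-26 ALLOC][27-43 ALLOC][44-52 FREE]
Op 8: c = realloc(c, 11) -> c = 27; heap: [0-25 FREE][26-26 ALLOC][27-37 ALLOC][38-52 FREE]
Op 9: c = realloc(c, 18) -> c = 27; heap: [0-25 FREE][26-26 ALLOC][27-44 ALLOC][45-52 FREE]
Op 10: b = realloc(b, 11) -> b = 0; heap: [0-10 ALLOC][11-26 FREE][27-44 ALLOC][45-52 FREE]
Free blocks: [16 8] total_free=24 largest=16 -> 100*(24-16)/24 = 800/24 ≈ 33.333 -> rounds to 33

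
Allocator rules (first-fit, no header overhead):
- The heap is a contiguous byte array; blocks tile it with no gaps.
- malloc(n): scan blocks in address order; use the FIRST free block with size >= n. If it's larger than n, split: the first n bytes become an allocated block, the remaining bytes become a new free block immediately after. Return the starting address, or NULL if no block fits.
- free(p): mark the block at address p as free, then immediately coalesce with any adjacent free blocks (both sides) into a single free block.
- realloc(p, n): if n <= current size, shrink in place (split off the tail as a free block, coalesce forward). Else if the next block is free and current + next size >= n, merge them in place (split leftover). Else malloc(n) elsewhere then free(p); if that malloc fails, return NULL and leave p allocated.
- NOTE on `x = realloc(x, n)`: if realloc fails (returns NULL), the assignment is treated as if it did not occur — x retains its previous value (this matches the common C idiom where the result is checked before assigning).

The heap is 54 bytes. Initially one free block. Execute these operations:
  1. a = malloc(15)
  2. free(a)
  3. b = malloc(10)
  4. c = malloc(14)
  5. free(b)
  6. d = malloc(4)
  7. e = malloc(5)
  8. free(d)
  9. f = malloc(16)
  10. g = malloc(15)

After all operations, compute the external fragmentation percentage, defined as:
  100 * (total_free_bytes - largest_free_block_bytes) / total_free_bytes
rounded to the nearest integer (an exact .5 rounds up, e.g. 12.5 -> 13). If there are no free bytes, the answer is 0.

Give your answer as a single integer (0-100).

Answer: 26

Derivation:
Op 1: a = malloc(15) -> a = 0; heap: [0-14 ALLOC][15-53 FREE]
Op 2: free(a) -> (freed a); heap: [0-53 FREE]
Op 3: b = malloc(10) -> b = 0; heap: [0-9 ALLOC][10-53 FREE]
Op 4: c = malloc(14) -> c = 10; heap: [0-9 ALLOC][10-23 ALLOC][24-53 FREE]
Op 5: free(b) -> (freed b); heap: [0-9 FREE][10-23 ALLOC][24-53 FREE]
Op 6: d = malloc(4) -> d = 0; heap: [0-3 ALLOC][4-9 FREE][10-23 ALLOC][24-53 FREE]
Op 7: e = malloc(5) -> e = 4; heap: [0-3 ALLOC][4-8 ALLOC][9-9 FREE][10-23 ALLOC][24-53 FREE]
Op 8: free(d) -> (freed d); heap: [0-3 FREE][4-8 ALLOC][9-9 FREE][10-23 ALLOC][24-53 FREE]
Op 9: f = malloc(16) -> f = 24; heap: [0-3 FREE][4-8 ALLOC][9-9 FREE][10-23 ALLOC][24-39 ALLOC][40-53 FREE]
Op 10: g = malloc(15) -> g = NULL; heap: [0-3 FREE][4-8 ALLOC][9-9 FREE][10-23 ALLOC][24-39 ALLOC][40-53 FREE]
Free blocks: [4 1 14] total_free=19 largest=14 -> 100*(19-14)/19 = 500/19 ≈ 26.316 -> rounds to 26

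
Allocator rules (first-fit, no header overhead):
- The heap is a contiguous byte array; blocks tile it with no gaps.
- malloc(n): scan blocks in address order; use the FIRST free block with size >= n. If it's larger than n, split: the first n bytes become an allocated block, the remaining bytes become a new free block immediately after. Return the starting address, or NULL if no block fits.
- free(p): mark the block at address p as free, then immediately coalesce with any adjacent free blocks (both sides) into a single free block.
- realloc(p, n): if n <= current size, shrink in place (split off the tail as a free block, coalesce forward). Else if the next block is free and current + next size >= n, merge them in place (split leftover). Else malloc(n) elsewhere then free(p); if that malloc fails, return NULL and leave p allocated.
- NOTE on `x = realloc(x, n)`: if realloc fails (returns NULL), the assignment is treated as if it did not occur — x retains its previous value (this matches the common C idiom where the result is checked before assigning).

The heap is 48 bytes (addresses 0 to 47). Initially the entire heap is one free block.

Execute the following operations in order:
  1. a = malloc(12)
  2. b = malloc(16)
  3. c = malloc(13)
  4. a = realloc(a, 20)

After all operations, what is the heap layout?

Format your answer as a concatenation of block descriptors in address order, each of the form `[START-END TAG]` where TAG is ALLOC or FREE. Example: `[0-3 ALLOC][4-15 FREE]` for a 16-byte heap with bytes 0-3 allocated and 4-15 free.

Op 1: a = malloc(12) -> a = 0; heap: [0-11 ALLOC][12-47 FREE]
Op 2: b = malloc(16) -> b = 12; heap: [0-11 ALLOC][12-27 ALLOC][28-47 FREE]
Op 3: c = malloc(13) -> c = 28; heap: [0-11 ALLOC][12-27 ALLOC][28-40 ALLOC][41-47 FREE]
Op 4: a = realloc(a, 20) -> NULL (a unchanged); heap: [0-11 ALLOC][12-27 ALLOC][28-40 ALLOC][41-47 FREE]

Answer: [0-11 ALLOC][12-27 ALLOC][28-40 ALLOC][41-47 FREE]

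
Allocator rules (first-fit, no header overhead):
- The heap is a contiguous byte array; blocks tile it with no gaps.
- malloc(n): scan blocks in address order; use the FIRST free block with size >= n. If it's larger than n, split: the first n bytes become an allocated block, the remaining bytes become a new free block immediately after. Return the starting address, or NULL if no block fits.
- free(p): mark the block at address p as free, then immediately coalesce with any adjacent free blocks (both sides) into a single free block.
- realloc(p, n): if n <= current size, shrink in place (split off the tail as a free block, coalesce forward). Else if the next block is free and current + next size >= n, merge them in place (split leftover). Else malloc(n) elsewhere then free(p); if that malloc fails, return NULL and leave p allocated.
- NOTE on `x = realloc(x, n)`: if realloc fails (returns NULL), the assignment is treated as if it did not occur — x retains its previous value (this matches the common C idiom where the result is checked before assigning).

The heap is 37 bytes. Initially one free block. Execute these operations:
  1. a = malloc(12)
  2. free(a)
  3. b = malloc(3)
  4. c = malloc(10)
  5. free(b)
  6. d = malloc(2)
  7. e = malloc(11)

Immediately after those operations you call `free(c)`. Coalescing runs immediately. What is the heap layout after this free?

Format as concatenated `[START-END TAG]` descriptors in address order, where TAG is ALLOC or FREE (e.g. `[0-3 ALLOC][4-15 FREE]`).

Answer: [0-1 ALLOC][2-12 FREE][13-23 ALLOC][24-36 FREE]

Derivation:
Op 1: a = malloc(12) -> a = 0; heap: [0-11 ALLOC][12-36 FREE]
Op 2: free(a) -> (freed a); heap: [0-36 FREE]
Op 3: b = malloc(3) -> b = 0; heap: [0-2 ALLOC][3-36 FREE]
Op 4: c = malloc(10) -> c = 3; heap: [0-2 ALLOC][3-12 ALLOC][13-36 FREE]
Op 5: free(b) -> (freed b); heap: [0-2 FREE][3-12 ALLOC][13-36 FREE]
Op 6: d = malloc(2) -> d = 0; heap: [0-1 ALLOC][2-2 FREE][3-12 ALLOC][13-36 FREE]
Op 7: e = malloc(11) -> e = 13; heap: [0-1 ALLOC][2-2 FREE][3-12 ALLOC][13-23 ALLOC][24-36 FREE]
free(c): c = 3 -> block [3-12 ALLOC]; mark free, coalesce with adjacent free neighbors -> [0-1 ALLOC][2-12 FREE][13-23 ALLOC][24-36 FREE]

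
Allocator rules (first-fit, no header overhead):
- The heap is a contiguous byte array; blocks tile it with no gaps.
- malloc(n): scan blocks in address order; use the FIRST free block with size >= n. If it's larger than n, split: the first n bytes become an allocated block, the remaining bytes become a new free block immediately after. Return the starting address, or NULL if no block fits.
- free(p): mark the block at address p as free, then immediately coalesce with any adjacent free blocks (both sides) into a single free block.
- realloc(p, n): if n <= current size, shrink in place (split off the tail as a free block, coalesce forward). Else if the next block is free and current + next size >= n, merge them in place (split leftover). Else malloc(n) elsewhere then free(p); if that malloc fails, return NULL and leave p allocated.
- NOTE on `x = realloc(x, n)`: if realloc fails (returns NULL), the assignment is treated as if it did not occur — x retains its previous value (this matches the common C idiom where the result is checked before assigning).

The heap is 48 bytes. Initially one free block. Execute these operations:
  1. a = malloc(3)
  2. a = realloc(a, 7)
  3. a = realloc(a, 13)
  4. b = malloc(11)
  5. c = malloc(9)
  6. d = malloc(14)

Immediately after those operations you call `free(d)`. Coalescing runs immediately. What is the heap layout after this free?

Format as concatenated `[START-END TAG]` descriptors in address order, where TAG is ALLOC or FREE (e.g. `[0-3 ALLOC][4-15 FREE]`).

Answer: [0-12 ALLOC][13-23 ALLOC][24-32 ALLOC][33-47 FREE]

Derivation:
Op 1: a = malloc(3) -> a = 0; heap: [0-2 ALLOC][3-47 FREE]
Op 2: a = realloc(a, 7) -> a = 0; heap: [0-6 ALLOC][7-47 FREE]
Op 3: a = realloc(a, 13) -> a = 0; heap: [0-12 ALLOC][13-47 FREE]
Op 4: b = malloc(11) -> b = 13; heap: [0-12 ALLOC][13-23 ALLOC][24-47 FREE]
Op 5: c = malloc(9) -> c = 24; heap: [0-12 ALLOC][13-23 ALLOC][24-32 ALLOC][33-47 FREE]
Op 6: d = malloc(14) -> d = 33; heap: [0-12 ALLOC][13-23 ALLOC][24-32 ALLOC][33-46 ALLOC][47-47 FREE]
free(d): d = 33 -> block [33-46 ALLOC]; mark free, coalesce with adjacent free neighbors -> [0-12 ALLOC][13-23 ALLOC][24-32 ALLOC][33-47 FREE]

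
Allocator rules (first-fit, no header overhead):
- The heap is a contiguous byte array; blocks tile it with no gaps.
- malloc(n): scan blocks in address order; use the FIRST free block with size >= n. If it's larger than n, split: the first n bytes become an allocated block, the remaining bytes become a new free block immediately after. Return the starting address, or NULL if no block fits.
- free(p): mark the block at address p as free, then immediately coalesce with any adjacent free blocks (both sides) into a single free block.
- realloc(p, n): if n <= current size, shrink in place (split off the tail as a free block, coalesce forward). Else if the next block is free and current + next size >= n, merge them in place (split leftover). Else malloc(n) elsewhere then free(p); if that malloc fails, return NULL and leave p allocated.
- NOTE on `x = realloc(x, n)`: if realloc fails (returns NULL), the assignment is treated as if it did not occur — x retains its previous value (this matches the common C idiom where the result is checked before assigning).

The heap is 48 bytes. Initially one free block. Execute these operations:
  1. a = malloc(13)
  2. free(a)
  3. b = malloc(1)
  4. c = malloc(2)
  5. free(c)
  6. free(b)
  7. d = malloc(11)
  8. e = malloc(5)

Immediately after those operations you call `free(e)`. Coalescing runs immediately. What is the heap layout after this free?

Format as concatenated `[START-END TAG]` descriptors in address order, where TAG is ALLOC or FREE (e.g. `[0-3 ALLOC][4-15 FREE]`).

Answer: [0-10 ALLOC][11-47 FREE]

Derivation:
Op 1: a = malloc(13) -> a = 0; heap: [0-12 ALLOC][13-47 FREE]
Op 2: free(a) -> (freed a); heap: [0-47 FREE]
Op 3: b = malloc(1) -> b = 0; heap: [0-0 ALLOC][1-47 FREE]
Op 4: c = malloc(2) -> c = 1; heap: [0-0 ALLOC][1-2 ALLOC][3-47 FREE]
Op 5: free(c) -> (freed c); heap: [0-0 ALLOC][1-47 FREE]
Op 6: free(b) -> (freed b); heap: [0-47 FREE]
Op 7: d = malloc(11) -> d = 0; heap: [0-10 ALLOC][11-47 FREE]
Op 8: e = malloc(5) -> e = 11; heap: [0-10 ALLOC][11-15 ALLOC][16-47 FREE]
free(e): e = 11 -> block [11-15 ALLOC]; mark free, coalesce with adjacent free neighbors -> [0-10 ALLOC][11-47 FREE]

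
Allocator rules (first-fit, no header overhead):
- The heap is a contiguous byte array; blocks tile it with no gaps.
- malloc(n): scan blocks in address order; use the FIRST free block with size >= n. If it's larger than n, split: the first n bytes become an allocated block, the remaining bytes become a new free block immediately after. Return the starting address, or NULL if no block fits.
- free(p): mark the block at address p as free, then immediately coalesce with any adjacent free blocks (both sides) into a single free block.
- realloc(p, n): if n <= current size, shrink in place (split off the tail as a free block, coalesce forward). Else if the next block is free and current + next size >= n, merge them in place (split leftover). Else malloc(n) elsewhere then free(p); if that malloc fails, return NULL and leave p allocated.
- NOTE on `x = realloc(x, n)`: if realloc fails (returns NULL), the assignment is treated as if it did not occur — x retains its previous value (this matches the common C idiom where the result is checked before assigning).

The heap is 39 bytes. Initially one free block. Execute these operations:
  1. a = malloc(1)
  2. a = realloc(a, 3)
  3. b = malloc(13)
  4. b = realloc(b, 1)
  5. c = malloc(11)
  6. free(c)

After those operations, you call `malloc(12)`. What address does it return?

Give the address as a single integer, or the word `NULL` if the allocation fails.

Op 1: a = malloc(1) -> a = 0; heap: [0-0 ALLOC][1-38 FREE]
Op 2: a = realloc(a, 3) -> a = 0; heap: [0-2 ALLOC][3-38 FREE]
Op 3: b = malloc(13) -> b = 3; heap: [0-2 ALLOC][3-15 ALLOC][16-38 FREE]
Op 4: b = realloc(b, 1) -> b = 3; heap: [0-2 ALLOC][3-3 ALLOC][4-38 FREE]
Op 5: c = malloc(11) -> c = 4; heap: [0-2 ALLOC][3-3 ALLOC][4-14 ALLOC][15-38 FREE]
Op 6: free(c) -> (freed c); heap: [0-2 ALLOC][3-3 ALLOC][4-38 FREE]
malloc(12): first-fit scan over [0-2 ALLOC][3-3 ALLOC][4-38 FREE] -> 4

Answer: 4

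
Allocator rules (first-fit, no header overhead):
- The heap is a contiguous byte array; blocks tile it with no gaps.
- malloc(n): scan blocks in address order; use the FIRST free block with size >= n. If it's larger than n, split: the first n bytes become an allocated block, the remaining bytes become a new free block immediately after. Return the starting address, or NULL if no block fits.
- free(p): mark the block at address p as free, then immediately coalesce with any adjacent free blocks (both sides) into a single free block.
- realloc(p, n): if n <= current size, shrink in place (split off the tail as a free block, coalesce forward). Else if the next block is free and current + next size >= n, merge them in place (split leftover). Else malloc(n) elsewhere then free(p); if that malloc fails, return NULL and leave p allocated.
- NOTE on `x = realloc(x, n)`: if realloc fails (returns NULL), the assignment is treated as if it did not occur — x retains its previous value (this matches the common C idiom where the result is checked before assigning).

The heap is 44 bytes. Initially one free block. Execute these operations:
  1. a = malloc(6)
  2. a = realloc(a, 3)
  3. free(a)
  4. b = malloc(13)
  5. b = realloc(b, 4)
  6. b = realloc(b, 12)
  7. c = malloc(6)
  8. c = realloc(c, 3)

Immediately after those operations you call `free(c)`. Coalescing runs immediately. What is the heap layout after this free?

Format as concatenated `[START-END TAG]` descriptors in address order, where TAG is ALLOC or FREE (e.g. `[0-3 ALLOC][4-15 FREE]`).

Op 1: a = malloc(6) -> a = 0; heap: [0-5 ALLOC][6-43 FREE]
Op 2: a = realloc(a, 3) -> a = 0; heap: [0-2 ALLOC][3-43 FREE]
Op 3: free(a) -> (freed a); heap: [0-43 FREE]
Op 4: b = malloc(13) -> b = 0; heap: [0-12 ALLOC][13-43 FREE]
Op 5: b = realloc(b, 4) -> b = 0; heap: [0-3 ALLOC][4-43 FREE]
Op 6: b = realloc(b, 12) -> b = 0; heap: [0-11 ALLOC][12-43 FREE]
Op 7: c = malloc(6) -> c = 12; heap: [0-11 ALLOC][12-17 ALLOC][18-43 FREE]
Op 8: c = realloc(c, 3) -> c = 12; heap: [0-11 ALLOC][12-14 ALLOC][15-43 FREE]
free(c): c = 12 -> block [12-14 ALLOC]; mark free, coalesce with adjacent free neighbors -> [0-11 ALLOC][12-43 FREE]

Answer: [0-11 ALLOC][12-43 FREE]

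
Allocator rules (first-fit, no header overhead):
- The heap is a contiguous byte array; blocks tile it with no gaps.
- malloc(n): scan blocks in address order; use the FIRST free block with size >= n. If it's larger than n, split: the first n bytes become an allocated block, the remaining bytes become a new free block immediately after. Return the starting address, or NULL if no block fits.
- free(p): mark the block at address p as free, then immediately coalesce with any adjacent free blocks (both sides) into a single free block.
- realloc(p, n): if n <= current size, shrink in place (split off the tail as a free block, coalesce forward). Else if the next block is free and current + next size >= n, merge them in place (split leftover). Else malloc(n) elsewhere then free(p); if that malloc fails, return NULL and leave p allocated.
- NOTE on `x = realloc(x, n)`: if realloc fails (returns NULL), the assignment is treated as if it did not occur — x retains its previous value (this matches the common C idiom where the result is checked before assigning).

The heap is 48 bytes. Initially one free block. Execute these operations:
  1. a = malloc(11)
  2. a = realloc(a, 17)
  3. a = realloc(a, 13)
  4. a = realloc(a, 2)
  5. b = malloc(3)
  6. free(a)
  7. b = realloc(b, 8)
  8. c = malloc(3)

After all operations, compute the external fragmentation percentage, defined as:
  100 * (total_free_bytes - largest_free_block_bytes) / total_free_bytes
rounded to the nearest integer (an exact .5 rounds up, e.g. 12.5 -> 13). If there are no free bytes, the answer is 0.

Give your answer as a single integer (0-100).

Answer: 5

Derivation:
Op 1: a = malloc(11) -> a = 0; heap: [0-10 ALLOC][11-47 FREE]
Op 2: a = realloc(a, 17) -> a = 0; heap: [0-16 ALLOC][17-47 FREE]
Op 3: a = realloc(a, 13) -> a = 0; heap: [0-12 ALLOC][13-47 FREE]
Op 4: a = realloc(a, 2) -> a = 0; heap: [0-1 ALLOC][2-47 FREE]
Op 5: b = malloc(3) -> b = 2; heap: [0-1 ALLOC][2-4 ALLOC][5-47 FREE]
Op 6: free(a) -> (freed a); heap: [0-1 FREE][2-4 ALLOC][5-47 FREE]
Op 7: b = realloc(b, 8) -> b = 2; heap: [0-1 FREE][2-9 ALLOC][10-47 FREE]
Op 8: c = malloc(3) -> c = 10; heap: [0-1 FREE][2-9 ALLOC][10-12 ALLOC][13-47 FREE]
Free blocks: [2 35] total_free=37 largest=35 -> 100*(37-35)/37 = 200/37 ≈ 5.405 -> rounds to 5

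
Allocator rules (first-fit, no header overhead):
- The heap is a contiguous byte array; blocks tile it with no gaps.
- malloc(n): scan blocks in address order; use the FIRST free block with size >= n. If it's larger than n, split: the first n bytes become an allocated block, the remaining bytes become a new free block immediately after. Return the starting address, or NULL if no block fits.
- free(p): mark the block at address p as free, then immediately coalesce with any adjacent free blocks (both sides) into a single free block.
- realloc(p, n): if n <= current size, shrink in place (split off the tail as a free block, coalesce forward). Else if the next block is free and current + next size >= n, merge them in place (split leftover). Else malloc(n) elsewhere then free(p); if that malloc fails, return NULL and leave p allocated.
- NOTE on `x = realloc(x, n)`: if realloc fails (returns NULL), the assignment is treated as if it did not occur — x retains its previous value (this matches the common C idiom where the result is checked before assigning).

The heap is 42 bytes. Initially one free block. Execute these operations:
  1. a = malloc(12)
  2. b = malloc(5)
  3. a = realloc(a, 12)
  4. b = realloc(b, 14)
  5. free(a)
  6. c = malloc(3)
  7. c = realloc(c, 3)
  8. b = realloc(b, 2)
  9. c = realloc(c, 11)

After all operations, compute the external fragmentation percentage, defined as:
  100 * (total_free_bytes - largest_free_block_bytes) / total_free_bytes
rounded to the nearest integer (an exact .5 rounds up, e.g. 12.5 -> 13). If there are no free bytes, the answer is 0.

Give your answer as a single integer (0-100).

Op 1: a = malloc(12) -> a = 0; heap: [0-11 ALLOC][12-41 FREE]
Op 2: b = malloc(5) -> b = 12; heap: [0-11 ALLOC][12-16 ALLOC][17-41 FREE]
Op 3: a = realloc(a, 12) -> a = 0; heap: [0-11 ALLOC][12-16 ALLOC][17-41 FREE]
Op 4: b = realloc(b, 14) -> b = 12; heap: [0-11 ALLOC][12-25 ALLOC][26-41 FREE]
Op 5: free(a) -> (freed a); heap: [0-11 FREE][12-25 ALLOC][26-41 FREE]
Op 6: c = malloc(3) -> c = 0; heap: [0-2 ALLOC][3-11 FREE][12-25 ALLOC][26-41 FREE]
Op 7: c = realloc(c, 3) -> c = 0; heap: [0-2 ALLOC][3-11 FREE][12-25 ALLOC][26-41 FREE]
Op 8: b = realloc(b, 2) -> b = 12; heap: [0-2 ALLOC][3-11 FREE][12-13 ALLOC][14-41 FREE]
Op 9: c = realloc(c, 11) -> c = 0; heap: [0-10 ALLOC][11-11 FREE][12-13 ALLOC][14-41 FREE]
Free blocks: [1 28] total_free=29 largest=28 -> 100*(29-28)/29 = 100/29 ≈ 3.448 -> rounds to 3

Answer: 3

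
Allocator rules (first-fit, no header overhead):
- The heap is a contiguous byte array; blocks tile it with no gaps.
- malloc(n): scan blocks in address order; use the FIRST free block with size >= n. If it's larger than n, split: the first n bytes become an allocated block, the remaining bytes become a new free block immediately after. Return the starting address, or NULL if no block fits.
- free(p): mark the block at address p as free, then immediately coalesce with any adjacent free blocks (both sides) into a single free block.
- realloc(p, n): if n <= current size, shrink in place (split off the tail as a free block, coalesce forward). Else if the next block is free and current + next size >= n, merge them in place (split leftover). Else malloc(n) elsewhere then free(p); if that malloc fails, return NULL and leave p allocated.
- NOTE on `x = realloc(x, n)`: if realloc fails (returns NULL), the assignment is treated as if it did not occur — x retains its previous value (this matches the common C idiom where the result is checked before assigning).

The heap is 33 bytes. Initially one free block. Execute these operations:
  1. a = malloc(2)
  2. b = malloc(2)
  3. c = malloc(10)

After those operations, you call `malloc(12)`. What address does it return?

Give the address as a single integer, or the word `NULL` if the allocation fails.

Answer: 14

Derivation:
Op 1: a = malloc(2) -> a = 0; heap: [0-1 ALLOC][2-32 FREE]
Op 2: b = malloc(2) -> b = 2; heap: [0-1 ALLOC][2-3 ALLOC][4-32 FREE]
Op 3: c = malloc(10) -> c = 4; heap: [0-1 ALLOC][2-3 ALLOC][4-13 ALLOC][14-32 FREE]
malloc(12): first-fit scan over [0-1 ALLOC][2-3 ALLOC][4-13 ALLOC][14-32 FREE] -> 14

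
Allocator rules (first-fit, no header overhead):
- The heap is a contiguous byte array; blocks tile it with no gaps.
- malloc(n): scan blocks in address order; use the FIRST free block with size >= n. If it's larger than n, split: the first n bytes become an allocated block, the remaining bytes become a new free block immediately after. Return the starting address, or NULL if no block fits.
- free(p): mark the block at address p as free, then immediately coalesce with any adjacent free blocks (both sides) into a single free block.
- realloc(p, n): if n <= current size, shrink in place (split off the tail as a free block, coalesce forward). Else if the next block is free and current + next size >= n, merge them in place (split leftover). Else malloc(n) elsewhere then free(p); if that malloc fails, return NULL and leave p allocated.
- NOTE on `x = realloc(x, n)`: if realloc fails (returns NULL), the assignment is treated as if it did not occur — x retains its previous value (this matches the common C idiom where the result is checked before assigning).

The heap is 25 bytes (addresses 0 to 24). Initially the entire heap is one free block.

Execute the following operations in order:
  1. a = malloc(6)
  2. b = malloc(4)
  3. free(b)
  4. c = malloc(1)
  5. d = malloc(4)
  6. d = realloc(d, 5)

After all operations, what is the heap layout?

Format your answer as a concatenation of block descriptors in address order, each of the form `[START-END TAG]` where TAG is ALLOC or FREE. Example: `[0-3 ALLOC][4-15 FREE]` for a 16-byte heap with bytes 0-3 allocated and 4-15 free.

Op 1: a = malloc(6) -> a = 0; heap: [0-5 ALLOC][6-24 FREE]
Op 2: b = malloc(4) -> b = 6; heap: [0-5 ALLOC][6-9 ALLOC][10-24 FREE]
Op 3: free(b) -> (freed b); heap: [0-5 ALLOC][6-24 FREE]
Op 4: c = malloc(1) -> c = 6; heap: [0-5 ALLOC][6-6 ALLOC][7-24 FREE]
Op 5: d = malloc(4) -> d = 7; heap: [0-5 ALLOC][6-6 ALLOC][7-10 ALLOC][11-24 FREE]
Op 6: d = realloc(d, 5) -> d = 7; heap: [0-5 ALLOC][6-6 ALLOC][7-11 ALLOC][12-24 FREE]

Answer: [0-5 ALLOC][6-6 ALLOC][7-11 ALLOC][12-24 FREE]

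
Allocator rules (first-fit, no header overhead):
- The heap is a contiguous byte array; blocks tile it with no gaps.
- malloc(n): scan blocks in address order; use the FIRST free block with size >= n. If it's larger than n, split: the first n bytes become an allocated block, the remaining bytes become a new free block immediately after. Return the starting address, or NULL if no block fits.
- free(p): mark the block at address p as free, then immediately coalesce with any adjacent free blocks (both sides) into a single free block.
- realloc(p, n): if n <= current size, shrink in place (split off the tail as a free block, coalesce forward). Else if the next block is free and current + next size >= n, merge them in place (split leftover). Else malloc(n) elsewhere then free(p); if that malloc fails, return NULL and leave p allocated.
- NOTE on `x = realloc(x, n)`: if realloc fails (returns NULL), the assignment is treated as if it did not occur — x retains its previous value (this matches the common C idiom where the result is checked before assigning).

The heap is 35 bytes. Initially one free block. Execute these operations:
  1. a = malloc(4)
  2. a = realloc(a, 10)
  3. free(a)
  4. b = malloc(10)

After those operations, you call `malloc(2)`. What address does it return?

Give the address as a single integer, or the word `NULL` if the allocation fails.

Op 1: a = malloc(4) -> a = 0; heap: [0-3 ALLOC][4-34 FREE]
Op 2: a = realloc(a, 10) -> a = 0; heap: [0-9 ALLOC][10-34 FREE]
Op 3: free(a) -> (freed a); heap: [0-34 FREE]
Op 4: b = malloc(10) -> b = 0; heap: [0-9 ALLOC][10-34 FREE]
malloc(2): first-fit scan over [0-9 ALLOC][10-34 FREE] -> 10

Answer: 10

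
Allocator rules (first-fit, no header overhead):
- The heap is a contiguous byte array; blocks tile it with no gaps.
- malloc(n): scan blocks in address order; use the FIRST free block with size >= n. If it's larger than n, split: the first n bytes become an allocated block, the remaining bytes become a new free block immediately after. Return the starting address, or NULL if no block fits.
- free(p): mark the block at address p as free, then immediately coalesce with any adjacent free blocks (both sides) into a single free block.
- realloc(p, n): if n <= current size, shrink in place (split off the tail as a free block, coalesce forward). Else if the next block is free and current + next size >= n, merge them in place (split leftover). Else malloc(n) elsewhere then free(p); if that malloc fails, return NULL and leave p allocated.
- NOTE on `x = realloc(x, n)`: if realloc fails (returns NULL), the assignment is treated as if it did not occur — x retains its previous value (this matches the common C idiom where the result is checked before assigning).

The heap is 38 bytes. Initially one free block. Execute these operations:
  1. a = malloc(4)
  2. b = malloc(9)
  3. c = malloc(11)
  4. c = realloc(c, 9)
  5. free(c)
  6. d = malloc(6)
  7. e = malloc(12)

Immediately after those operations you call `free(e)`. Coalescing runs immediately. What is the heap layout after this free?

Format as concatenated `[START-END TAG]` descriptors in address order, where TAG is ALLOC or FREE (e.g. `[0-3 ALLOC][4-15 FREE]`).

Op 1: a = malloc(4) -> a = 0; heap: [0-3 ALLOC][4-37 FREE]
Op 2: b = malloc(9) -> b = 4; heap: [0-3 ALLOC][4-12 ALLOC][13-37 FREE]
Op 3: c = malloc(11) -> c = 13; heap: [0-3 ALLOC][4-12 ALLOC][13-23 ALLOC][24-37 FREE]
Op 4: c = realloc(c, 9) -> c = 13; heap: [0-3 ALLOC][4-12 ALLOC][13-21 ALLOC][22-37 FREE]
Op 5: free(c) -> (freed c); heap: [0-3 ALLOC][4-12 ALLOC][13-37 FREE]
Op 6: d = malloc(6) -> d = 13; heap: [0-3 ALLOC][4-12 ALLOC][13-18 ALLOC][19-37 FREE]
Op 7: e = malloc(12) -> e = 19; heap: [0-3 ALLOC][4-12 ALLOC][13-18 ALLOC][19-30 ALLOC][31-37 FREE]
free(e): e = 19 -> block [19-30 ALLOC]; mark free, coalesce with adjacent free neighbors -> [0-3 ALLOC][4-12 ALLOC][13-18 ALLOC][19-37 FREE]

Answer: [0-3 ALLOC][4-12 ALLOC][13-18 ALLOC][19-37 FREE]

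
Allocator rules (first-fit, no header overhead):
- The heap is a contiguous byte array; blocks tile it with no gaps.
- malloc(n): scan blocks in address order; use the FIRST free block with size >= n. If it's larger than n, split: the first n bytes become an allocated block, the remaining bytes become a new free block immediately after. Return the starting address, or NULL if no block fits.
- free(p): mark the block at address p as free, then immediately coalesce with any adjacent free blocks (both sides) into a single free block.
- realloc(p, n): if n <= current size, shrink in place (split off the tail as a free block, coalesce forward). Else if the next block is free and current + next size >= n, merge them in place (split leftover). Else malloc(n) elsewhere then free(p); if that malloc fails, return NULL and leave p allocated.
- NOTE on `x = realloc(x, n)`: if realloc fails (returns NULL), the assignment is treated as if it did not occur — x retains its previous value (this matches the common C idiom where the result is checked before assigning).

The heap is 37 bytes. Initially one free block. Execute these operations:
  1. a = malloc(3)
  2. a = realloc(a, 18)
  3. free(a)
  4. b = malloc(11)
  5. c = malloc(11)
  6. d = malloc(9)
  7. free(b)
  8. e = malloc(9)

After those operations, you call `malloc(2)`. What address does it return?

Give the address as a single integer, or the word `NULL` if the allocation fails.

Answer: 9

Derivation:
Op 1: a = malloc(3) -> a = 0; heap: [0-2 ALLOC][3-36 FREE]
Op 2: a = realloc(a, 18) -> a = 0; heap: [0-17 ALLOC][18-36 FREE]
Op 3: free(a) -> (freed a); heap: [0-36 FREE]
Op 4: b = malloc(11) -> b = 0; heap: [0-10 ALLOC][11-36 FREE]
Op 5: c = malloc(11) -> c = 11; heap: [0-10 ALLOC][11-21 ALLOC][22-36 FREE]
Op 6: d = malloc(9) -> d = 22; heap: [0-10 ALLOC][11-21 ALLOC][22-30 ALLOC][31-36 FREE]
Op 7: free(b) -> (freed b); heap: [0-10 FREE][11-21 ALLOC][22-30 ALLOC][31-36 FREE]
Op 8: e = malloc(9) -> e = 0; heap: [0-8 ALLOC][9-10 FREE][11-21 ALLOC][22-30 ALLOC][31-36 FREE]
malloc(2): first-fit scan over [0-8 ALLOC][9-10 FREE][11-21 ALLOC][22-30 ALLOC][31-36 FREE] -> 9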